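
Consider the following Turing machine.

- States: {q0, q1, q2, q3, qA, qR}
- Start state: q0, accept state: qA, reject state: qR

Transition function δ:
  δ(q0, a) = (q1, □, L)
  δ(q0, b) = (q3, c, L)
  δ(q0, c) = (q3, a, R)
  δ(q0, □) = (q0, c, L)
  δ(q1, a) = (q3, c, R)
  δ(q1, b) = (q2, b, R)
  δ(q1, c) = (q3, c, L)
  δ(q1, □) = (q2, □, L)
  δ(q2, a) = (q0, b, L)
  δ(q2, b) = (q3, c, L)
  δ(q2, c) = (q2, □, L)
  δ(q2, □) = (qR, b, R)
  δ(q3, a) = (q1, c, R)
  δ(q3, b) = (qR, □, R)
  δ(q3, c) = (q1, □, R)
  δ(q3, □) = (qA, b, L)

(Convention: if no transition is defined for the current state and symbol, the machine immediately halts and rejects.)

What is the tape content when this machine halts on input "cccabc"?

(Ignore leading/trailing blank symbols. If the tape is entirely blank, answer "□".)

Execution trace:
Initial: [q0]cccabc
Step 1: δ(q0, c) = (q3, a, R) → a[q3]ccabc
Step 2: δ(q3, c) = (q1, □, R) → a□[q1]cabc
Step 3: δ(q1, c) = (q3, c, L) → a[q3]□cabc
Step 4: δ(q3, □) = (qA, b, L) → [qA]abcabc

The machine reaches the accept state qA and halts.

Final tape (ignoring leading/trailing blanks): abcabc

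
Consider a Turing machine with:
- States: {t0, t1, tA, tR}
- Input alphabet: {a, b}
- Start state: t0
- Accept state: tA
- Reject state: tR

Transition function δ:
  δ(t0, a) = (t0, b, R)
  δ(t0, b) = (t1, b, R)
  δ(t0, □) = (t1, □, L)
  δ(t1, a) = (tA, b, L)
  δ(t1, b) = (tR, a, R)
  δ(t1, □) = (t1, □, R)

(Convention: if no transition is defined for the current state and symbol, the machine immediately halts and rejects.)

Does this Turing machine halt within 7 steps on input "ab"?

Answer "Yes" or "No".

Execution trace:
Initial: [t0]ab
Step 1: δ(t0, a) = (t0, b, R) → b[t0]b
Step 2: δ(t0, b) = (t1, b, R) → bb[t1]□
Step 3: δ(t1, □) = (t1, □, R) → bb□[t1]□
Step 4: δ(t1, □) = (t1, □, R) → bb□□[t1]□
Step 5: δ(t1, □) = (t1, □, R) → bb□□□[t1]□
Step 6: δ(t1, □) = (t1, □, R) → bb□□□□[t1]□
Step 7: δ(t1, □) = (t1, □, R) → bb□□□□□[t1]□

The machine has not reached a halting state after 7 steps.
The machine did not halt within the 7-step bound.

Answer: No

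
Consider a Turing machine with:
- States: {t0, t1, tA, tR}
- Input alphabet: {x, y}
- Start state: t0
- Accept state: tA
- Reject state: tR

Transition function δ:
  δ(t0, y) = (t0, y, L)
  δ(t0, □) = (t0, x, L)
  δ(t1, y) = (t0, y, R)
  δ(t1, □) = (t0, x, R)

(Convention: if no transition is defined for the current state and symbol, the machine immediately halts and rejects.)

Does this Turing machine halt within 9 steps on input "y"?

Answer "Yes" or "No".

Execution trace:
Initial: [t0]y
Step 1: δ(t0, y) = (t0, y, L) → [t0]□y
Step 2: δ(t0, □) = (t0, x, L) → [t0]□xy
Step 3: δ(t0, □) = (t0, x, L) → [t0]□xxy
Step 4: δ(t0, □) = (t0, x, L) → [t0]□xxxy
Step 5: δ(t0, □) = (t0, x, L) → [t0]□xxxxy
Step 6: δ(t0, □) = (t0, x, L) → [t0]□xxxxxy
Step 7: δ(t0, □) = (t0, x, L) → [t0]□xxxxxxy
Step 8: δ(t0, □) = (t0, x, L) → [t0]□xxxxxxxy
Step 9: δ(t0, □) = (t0, x, L) → [t0]□xxxxxxxxy

The machine has not reached a halting state after 9 steps.
The machine did not halt within the 9-step bound.

Answer: No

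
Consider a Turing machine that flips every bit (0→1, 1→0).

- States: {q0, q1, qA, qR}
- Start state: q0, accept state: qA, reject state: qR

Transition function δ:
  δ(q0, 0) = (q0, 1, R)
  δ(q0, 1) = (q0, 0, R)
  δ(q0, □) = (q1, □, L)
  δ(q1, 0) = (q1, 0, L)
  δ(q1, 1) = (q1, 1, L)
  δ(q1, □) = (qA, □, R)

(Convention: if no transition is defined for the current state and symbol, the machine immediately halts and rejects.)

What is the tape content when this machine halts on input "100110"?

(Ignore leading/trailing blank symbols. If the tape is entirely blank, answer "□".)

Execution trace:
Initial: [q0]100110
Step 1: δ(q0, 1) = (q0, 0, R) → 0[q0]00110
Step 2: δ(q0, 0) = (q0, 1, R) → 01[q0]0110
Step 3: δ(q0, 0) = (q0, 1, R) → 011[q0]110
Step 4: δ(q0, 1) = (q0, 0, R) → 0110[q0]10
Step 5: δ(q0, 1) = (q0, 0, R) → 01100[q0]0
Step 6: δ(q0, 0) = (q0, 1, R) → 011001[q0]□
Step 7: δ(q0, □) = (q1, □, L) → 01100[q1]1□
Step 8: δ(q1, 1) = (q1, 1, L) → 0110[q1]01□
Step 9: δ(q1, 0) = (q1, 0, L) → 011[q1]001□
Step 10: δ(q1, 0) = (q1, 0, L) → 01[q1]1001□
Step 11: δ(q1, 1) = (q1, 1, L) → 0[q1]11001□
Step 12: δ(q1, 1) = (q1, 1, L) → [q1]011001□
Step 13: δ(q1, 0) = (q1, 0, L) → [q1]□011001□
Step 14: δ(q1, □) = (qA, □, R) → □[qA]011001□

The machine reaches the accept state qA and halts.

Final tape (ignoring leading/trailing blanks): 011001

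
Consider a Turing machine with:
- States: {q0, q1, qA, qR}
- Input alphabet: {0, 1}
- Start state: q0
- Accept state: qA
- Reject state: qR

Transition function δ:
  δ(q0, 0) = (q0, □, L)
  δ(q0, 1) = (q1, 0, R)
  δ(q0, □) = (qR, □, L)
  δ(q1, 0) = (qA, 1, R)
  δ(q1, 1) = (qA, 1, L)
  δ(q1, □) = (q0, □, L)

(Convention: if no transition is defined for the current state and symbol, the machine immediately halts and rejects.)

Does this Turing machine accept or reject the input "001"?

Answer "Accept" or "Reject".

Execution trace:
Initial: [q0]001
Step 1: δ(q0, 0) = (q0, □, L) → [q0]□□01
Step 2: δ(q0, □) = (qR, □, L) → [qR]□□□01

The machine reaches the reject state qR and halts.

Answer: Reject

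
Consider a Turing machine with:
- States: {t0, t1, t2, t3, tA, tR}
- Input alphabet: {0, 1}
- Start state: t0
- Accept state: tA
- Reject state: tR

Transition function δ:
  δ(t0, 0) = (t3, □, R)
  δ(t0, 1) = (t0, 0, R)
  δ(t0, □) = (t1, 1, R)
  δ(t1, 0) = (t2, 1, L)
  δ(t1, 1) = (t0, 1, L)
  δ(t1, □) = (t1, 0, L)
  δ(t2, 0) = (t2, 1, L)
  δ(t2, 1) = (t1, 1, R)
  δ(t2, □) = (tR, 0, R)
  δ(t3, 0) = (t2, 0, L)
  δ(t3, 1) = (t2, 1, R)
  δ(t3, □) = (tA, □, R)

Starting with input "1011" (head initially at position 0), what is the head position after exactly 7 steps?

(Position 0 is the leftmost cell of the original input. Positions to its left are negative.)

Execution trace (head position shown):
Step 0: [t0]1011  (head at position 0)
Step 1: move right → 0[t0]011  (head at position 1)
Step 2: move right → 0□[t3]11  (head at position 2)
Step 3: move right → 0□1[t2]1  (head at position 3)
Step 4: move right → 0□11[t1]□  (head at position 4)
Step 5: move left → 0□1[t1]10  (head at position 3)
Step 6: move left → 0□[t0]110  (head at position 2)
Step 7: move right → 0□0[t0]10  (head at position 3)

After 7 steps, the head is at position 3.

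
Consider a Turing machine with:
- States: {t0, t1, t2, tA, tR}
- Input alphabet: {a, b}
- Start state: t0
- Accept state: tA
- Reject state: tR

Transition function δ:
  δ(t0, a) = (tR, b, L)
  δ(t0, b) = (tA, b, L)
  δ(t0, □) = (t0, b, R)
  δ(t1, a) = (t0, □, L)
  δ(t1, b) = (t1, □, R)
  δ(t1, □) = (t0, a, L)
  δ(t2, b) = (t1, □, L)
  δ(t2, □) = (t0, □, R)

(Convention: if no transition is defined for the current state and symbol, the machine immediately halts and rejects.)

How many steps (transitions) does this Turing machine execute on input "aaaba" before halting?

Execution trace:
Initial: [t0]aaaba
Step 1: δ(t0, a) = (tR, b, L) → [tR]□baaba

The machine reaches the reject state tR and halts.

The machine executed 1 step before halting.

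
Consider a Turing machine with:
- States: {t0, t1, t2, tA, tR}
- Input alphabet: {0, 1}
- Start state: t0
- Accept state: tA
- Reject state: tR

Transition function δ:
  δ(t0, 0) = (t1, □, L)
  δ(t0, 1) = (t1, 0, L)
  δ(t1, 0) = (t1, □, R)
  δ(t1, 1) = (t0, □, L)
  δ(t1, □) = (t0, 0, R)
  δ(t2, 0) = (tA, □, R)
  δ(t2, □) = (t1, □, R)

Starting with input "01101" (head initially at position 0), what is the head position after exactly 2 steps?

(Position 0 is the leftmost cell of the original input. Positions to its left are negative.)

Execution trace (head position shown):
Step 0: [t0]01101  (head at position 0)
Step 1: move left → [t1]□□1101  (head at position -1)
Step 2: move right → 0[t0]□1101  (head at position 0)

After 2 steps, the head is at position 0.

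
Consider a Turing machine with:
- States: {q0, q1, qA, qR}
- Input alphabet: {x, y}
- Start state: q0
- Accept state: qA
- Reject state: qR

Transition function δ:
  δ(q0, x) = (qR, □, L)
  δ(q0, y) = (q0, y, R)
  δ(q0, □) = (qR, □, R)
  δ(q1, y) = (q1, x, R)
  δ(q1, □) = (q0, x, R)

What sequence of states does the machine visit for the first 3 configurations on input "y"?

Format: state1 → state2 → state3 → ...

Execution trace:
Initial: [q0]y
Step 1: δ(q0, y) = (q0, y, R) → y[q0]□
Step 2: δ(q0, □) = (qR, □, R) → y□[qR]□

The machine reaches the reject state qR and halts.

State sequence: q0 → q0 → qR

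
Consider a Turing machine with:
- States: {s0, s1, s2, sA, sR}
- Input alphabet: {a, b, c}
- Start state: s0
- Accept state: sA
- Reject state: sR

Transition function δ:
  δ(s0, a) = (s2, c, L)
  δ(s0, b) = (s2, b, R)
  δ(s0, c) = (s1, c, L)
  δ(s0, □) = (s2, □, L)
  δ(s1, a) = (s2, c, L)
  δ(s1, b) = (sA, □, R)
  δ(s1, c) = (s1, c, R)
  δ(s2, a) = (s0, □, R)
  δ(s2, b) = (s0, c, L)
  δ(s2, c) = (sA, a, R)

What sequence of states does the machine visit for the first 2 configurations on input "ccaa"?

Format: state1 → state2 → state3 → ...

Execution trace:
Initial: [s0]ccaa
Step 1: δ(s0, c) = (s1, c, L) → [s1]□ccaa

No transition is defined for δ(s1, □). By convention the machine halts and rejects.

State sequence: s0 → s1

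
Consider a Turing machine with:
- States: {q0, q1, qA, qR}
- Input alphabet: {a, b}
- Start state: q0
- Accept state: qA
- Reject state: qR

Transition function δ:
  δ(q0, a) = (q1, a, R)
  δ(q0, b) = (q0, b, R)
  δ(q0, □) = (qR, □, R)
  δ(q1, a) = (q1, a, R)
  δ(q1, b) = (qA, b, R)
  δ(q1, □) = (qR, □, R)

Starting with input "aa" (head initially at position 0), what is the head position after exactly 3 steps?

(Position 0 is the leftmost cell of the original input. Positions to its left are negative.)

Execution trace (head position shown):
Step 0: [q0]aa  (head at position 0)
Step 1: move right → a[q1]a  (head at position 1)
Step 2: move right → aa[q1]□  (head at position 2)
Step 3: move right → aa□[qR]□  (head at position 3)

After 3 steps, the head is at position 3.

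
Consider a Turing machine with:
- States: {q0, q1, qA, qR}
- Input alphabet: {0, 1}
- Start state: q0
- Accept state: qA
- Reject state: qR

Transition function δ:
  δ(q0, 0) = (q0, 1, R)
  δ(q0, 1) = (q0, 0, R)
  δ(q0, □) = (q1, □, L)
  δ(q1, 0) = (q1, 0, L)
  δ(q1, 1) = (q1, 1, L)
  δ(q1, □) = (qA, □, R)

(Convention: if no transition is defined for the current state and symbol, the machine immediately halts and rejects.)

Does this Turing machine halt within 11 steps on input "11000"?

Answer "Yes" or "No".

Execution trace:
Initial: [q0]11000
Step 1: δ(q0, 1) = (q0, 0, R) → 0[q0]1000
Step 2: δ(q0, 1) = (q0, 0, R) → 00[q0]000
Step 3: δ(q0, 0) = (q0, 1, R) → 001[q0]00
Step 4: δ(q0, 0) = (q0, 1, R) → 0011[q0]0
Step 5: δ(q0, 0) = (q0, 1, R) → 00111[q0]□
Step 6: δ(q0, □) = (q1, □, L) → 0011[q1]1□
Step 7: δ(q1, 1) = (q1, 1, L) → 001[q1]11□
Step 8: δ(q1, 1) = (q1, 1, L) → 00[q1]111□
Step 9: δ(q1, 1) = (q1, 1, L) → 0[q1]0111□
Step 10: δ(q1, 0) = (q1, 0, L) → [q1]00111□
Step 11: δ(q1, 0) = (q1, 0, L) → [q1]□00111□

The machine has not reached a halting state after 11 steps.
The machine did not halt within the 11-step bound.

Answer: No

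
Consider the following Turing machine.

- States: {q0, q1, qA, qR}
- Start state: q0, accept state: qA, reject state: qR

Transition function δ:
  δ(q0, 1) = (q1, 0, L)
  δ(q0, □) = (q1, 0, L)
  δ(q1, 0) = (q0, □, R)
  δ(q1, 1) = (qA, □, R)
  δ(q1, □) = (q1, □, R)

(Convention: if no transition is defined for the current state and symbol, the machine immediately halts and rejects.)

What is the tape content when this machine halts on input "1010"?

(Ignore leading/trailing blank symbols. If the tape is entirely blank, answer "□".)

Execution trace:
Initial: [q0]1010
Step 1: δ(q0, 1) = (q1, 0, L) → [q1]□0010
Step 2: δ(q1, □) = (q1, □, R) → □[q1]0010
Step 3: δ(q1, 0) = (q0, □, R) → □□[q0]010

No transition is defined for δ(q0, 0). By convention the machine halts and rejects.

Final tape (ignoring leading/trailing blanks): 010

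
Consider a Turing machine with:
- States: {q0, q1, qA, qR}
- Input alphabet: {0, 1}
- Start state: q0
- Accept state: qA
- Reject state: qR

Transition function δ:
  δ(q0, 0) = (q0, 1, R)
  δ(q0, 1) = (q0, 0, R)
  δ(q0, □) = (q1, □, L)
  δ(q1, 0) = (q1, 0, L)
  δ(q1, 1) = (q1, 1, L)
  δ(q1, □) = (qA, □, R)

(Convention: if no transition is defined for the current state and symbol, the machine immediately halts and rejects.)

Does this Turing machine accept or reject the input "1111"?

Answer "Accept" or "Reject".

Execution trace:
Initial: [q0]1111
Step 1: δ(q0, 1) = (q0, 0, R) → 0[q0]111
Step 2: δ(q0, 1) = (q0, 0, R) → 00[q0]11
Step 3: δ(q0, 1) = (q0, 0, R) → 000[q0]1
Step 4: δ(q0, 1) = (q0, 0, R) → 0000[q0]□
Step 5: δ(q0, □) = (q1, □, L) → 000[q1]0□
Step 6: δ(q1, 0) = (q1, 0, L) → 00[q1]00□
Step 7: δ(q1, 0) = (q1, 0, L) → 0[q1]000□
Step 8: δ(q1, 0) = (q1, 0, L) → [q1]0000□
Step 9: δ(q1, 0) = (q1, 0, L) → [q1]□0000□
Step 10: δ(q1, □) = (qA, □, R) → □[qA]0000□

The machine reaches the accept state qA and halts.

Answer: Accept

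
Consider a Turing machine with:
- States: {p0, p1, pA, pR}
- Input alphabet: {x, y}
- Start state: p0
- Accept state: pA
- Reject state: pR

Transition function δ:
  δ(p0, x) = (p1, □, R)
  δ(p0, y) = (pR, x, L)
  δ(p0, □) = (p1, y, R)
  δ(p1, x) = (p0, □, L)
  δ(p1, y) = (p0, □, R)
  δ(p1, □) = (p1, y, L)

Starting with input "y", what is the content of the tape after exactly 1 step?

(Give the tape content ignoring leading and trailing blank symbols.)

Execution trace:
Initial: [p0]y
Step 1: δ(p0, y) = (pR, x, L) → [pR]□x

The machine reaches the reject state pR and halts.

After 1 step, the tape (ignoring leading/trailing blanks) is: x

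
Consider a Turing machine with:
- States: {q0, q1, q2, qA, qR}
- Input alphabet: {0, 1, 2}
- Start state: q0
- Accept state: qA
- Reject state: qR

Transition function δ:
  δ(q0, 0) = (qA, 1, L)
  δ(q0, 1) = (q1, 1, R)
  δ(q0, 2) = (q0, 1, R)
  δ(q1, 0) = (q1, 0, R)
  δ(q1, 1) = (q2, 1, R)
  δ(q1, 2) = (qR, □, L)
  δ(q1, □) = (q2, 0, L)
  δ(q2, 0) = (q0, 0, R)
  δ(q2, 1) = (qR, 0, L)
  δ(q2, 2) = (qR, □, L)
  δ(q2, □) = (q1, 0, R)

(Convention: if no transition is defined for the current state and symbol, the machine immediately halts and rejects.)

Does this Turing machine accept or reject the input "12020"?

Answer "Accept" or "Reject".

Execution trace:
Initial: [q0]12020
Step 1: δ(q0, 1) = (q1, 1, R) → 1[q1]2020
Step 2: δ(q1, 2) = (qR, □, L) → [qR]1□020

The machine reaches the reject state qR and halts.

Answer: Reject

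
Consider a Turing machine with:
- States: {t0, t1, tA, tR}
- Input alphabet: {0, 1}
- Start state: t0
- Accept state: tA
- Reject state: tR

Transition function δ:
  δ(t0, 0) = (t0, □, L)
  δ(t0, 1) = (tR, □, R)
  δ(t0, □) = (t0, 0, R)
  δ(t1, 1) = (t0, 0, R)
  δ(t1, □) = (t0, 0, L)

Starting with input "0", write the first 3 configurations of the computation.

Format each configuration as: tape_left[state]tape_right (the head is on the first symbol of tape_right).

Transitions applied:
Step 1: δ(t0, 0) = (t0, □, L)
Step 2: δ(t0, □) = (t0, 0, R)

The first 3 configurations are:
[t0]0 ⊢ [t0]□□ ⊢ 0[t0]□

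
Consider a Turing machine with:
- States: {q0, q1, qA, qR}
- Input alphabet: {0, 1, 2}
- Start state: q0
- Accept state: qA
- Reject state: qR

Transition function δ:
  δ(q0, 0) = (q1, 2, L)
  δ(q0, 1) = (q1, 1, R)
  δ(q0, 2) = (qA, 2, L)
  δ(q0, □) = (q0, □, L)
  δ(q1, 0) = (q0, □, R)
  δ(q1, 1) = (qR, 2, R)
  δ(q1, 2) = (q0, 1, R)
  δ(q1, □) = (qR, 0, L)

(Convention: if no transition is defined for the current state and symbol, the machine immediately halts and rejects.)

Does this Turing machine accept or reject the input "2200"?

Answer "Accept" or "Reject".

Execution trace:
Initial: [q0]2200
Step 1: δ(q0, 2) = (qA, 2, L) → [qA]□2200

The machine reaches the accept state qA and halts.

Answer: Accept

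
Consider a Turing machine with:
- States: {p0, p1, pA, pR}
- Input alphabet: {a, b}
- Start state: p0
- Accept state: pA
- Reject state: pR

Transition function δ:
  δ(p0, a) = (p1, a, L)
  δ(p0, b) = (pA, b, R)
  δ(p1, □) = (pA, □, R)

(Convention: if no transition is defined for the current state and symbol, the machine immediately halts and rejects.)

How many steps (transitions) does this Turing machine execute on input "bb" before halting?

Execution trace:
Initial: [p0]bb
Step 1: δ(p0, b) = (pA, b, R) → b[pA]b

The machine reaches the accept state pA and halts.

The machine executed 1 step before halting.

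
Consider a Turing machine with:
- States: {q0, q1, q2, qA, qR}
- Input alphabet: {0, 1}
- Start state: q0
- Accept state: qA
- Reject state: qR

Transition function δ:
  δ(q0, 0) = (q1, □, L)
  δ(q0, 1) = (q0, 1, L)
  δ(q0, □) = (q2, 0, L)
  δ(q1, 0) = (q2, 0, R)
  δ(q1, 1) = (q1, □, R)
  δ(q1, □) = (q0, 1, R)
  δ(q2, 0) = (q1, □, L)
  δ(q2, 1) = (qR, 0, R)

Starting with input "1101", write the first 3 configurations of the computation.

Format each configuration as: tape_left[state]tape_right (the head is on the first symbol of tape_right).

Transitions applied:
Step 1: δ(q0, 1) = (q0, 1, L)
Step 2: δ(q0, □) = (q2, 0, L)

The first 3 configurations are:
[q0]1101 ⊢ [q0]□1101 ⊢ [q2]□01101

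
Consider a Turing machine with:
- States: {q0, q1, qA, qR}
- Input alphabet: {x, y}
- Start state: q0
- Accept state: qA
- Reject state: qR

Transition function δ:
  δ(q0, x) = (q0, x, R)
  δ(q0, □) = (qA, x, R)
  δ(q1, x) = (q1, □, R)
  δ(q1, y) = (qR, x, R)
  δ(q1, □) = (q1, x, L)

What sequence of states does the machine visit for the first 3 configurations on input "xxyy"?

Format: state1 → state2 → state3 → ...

Execution trace:
Initial: [q0]xxyy
Step 1: δ(q0, x) = (q0, x, R) → x[q0]xyy
Step 2: δ(q0, x) = (q0, x, R) → xx[q0]yy

No transition is defined for δ(q0, y). By convention the machine halts and rejects.

State sequence: q0 → q0 → q0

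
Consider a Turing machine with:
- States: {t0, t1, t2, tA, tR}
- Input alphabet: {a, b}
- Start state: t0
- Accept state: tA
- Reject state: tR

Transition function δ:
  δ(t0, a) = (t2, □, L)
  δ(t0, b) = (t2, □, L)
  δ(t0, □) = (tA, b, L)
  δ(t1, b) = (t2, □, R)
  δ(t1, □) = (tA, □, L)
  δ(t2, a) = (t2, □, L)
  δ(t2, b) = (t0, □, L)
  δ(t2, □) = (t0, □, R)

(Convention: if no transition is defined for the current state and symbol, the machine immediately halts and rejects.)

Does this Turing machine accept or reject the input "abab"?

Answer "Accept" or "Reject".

Execution trace:
Initial: [t0]abab
Step 1: δ(t0, a) = (t2, □, L) → [t2]□□bab
Step 2: δ(t2, □) = (t0, □, R) → □[t0]□bab
Step 3: δ(t0, □) = (tA, b, L) → [tA]□bbab

The machine reaches the accept state tA and halts.

Answer: Accept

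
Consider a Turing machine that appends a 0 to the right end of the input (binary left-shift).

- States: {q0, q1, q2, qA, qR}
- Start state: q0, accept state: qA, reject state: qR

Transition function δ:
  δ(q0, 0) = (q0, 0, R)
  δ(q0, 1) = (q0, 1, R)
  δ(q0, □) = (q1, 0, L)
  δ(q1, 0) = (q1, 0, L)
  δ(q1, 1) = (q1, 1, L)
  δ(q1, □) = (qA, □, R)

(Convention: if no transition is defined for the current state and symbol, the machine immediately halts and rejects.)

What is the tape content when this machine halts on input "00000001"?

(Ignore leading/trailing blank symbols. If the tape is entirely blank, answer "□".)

Execution trace:
Initial: [q0]00000001
Step 1: δ(q0, 0) = (q0, 0, R) → 0[q0]0000001
Step 2: δ(q0, 0) = (q0, 0, R) → 00[q0]000001
Step 3: δ(q0, 0) = (q0, 0, R) → 000[q0]00001
Step 4: δ(q0, 0) = (q0, 0, R) → 0000[q0]0001
Step 5: δ(q0, 0) = (q0, 0, R) → 00000[q0]001
Step 6: δ(q0, 0) = (q0, 0, R) → 000000[q0]01
Step 7: δ(q0, 0) = (q0, 0, R) → 0000000[q0]1
Step 8: δ(q0, 1) = (q0, 1, R) → 00000001[q0]□
Step 9: δ(q0, □) = (q1, 0, L) → 0000000[q1]10
Step 10: δ(q1, 1) = (q1, 1, L) → 000000[q1]010
Step 11: δ(q1, 0) = (q1, 0, L) → 00000[q1]0010
Step 12: δ(q1, 0) = (q1, 0, L) → 0000[q1]00010
Step 13: δ(q1, 0) = (q1, 0, L) → 000[q1]000010
Step 14: δ(q1, 0) = (q1, 0, L) → 00[q1]0000010
Step 15: δ(q1, 0) = (q1, 0, L) → 0[q1]00000010
Step 16: δ(q1, 0) = (q1, 0, L) → [q1]000000010
Step 17: δ(q1, 0) = (q1, 0, L) → [q1]□000000010
Step 18: δ(q1, □) = (qA, □, R) → □[qA]000000010

The machine reaches the accept state qA and halts.

Final tape (ignoring leading/trailing blanks): 000000010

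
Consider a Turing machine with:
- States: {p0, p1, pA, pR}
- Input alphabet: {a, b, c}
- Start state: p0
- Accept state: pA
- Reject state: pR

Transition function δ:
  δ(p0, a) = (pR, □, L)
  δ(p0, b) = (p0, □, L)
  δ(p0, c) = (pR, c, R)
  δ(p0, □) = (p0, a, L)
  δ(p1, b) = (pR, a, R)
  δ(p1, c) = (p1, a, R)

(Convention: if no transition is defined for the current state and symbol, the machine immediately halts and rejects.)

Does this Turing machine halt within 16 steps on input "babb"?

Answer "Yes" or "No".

Execution trace:
Initial: [p0]babb
Step 1: δ(p0, b) = (p0, □, L) → [p0]□□abb
Step 2: δ(p0, □) = (p0, a, L) → [p0]□a□abb
Step 3: δ(p0, □) = (p0, a, L) → [p0]□aa□abb
Step 4: δ(p0, □) = (p0, a, L) → [p0]□aaa□abb
Step 5: δ(p0, □) = (p0, a, L) → [p0]□aaaa□abb
Step 6: δ(p0, □) = (p0, a, L) → [p0]□aaaaa□abb
Step 7: δ(p0, □) = (p0, a, L) → [p0]□aaaaaa□abb
Step 8: δ(p0, □) = (p0, a, L) → [p0]□aaaaaaa□abb
Step 9: δ(p0, □) = (p0, a, L) → [p0]□aaaaaaaa□abb
Step 10: δ(p0, □) = (p0, a, L) → [p0]□aaaaaaaaa□abb
Step 11: δ(p0, □) = (p0, a, L) → [p0]□aaaaaaaaaa□abb
Step 12: δ(p0, □) = (p0, a, L) → [p0]□aaaaaaaaaaa□abb
Step 13: δ(p0, □) = (p0, a, L) → [p0]□aaaaaaaaaaaa□abb
Step 14: δ(p0, □) = (p0, a, L) → [p0]□aaaaaaaaaaaaa□abb
Step 15: δ(p0, □) = (p0, a, L) → [p0]□aaaaaaaaaaaaaa□abb
Step 16: δ(p0, □) = (p0, a, L) → [p0]□aaaaaaaaaaaaaaa□abb

The machine has not reached a halting state after 16 steps.
The machine did not halt within the 16-step bound.

Answer: No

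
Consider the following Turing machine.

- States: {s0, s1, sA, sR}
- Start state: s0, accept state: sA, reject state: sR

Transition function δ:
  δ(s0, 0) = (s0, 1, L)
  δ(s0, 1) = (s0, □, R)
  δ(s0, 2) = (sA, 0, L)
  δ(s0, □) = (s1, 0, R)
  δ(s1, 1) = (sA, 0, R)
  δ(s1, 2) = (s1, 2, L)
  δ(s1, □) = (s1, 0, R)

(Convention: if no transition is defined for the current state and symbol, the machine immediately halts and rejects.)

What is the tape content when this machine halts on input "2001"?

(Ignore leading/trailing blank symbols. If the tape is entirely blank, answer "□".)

Execution trace:
Initial: [s0]2001
Step 1: δ(s0, 2) = (sA, 0, L) → [sA]□0001

The machine reaches the accept state sA and halts.

Final tape (ignoring leading/trailing blanks): 0001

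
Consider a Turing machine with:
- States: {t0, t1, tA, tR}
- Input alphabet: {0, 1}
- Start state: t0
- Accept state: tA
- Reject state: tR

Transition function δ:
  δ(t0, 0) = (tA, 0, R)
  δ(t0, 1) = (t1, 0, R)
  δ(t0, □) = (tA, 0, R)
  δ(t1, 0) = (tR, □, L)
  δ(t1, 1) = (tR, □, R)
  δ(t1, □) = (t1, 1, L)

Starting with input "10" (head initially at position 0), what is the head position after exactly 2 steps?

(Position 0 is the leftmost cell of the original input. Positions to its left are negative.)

Execution trace (head position shown):
Step 0: [t0]10  (head at position 0)
Step 1: move right → 0[t1]0  (head at position 1)
Step 2: move left → [tR]0□  (head at position 0)

After 2 steps, the head is at position 0.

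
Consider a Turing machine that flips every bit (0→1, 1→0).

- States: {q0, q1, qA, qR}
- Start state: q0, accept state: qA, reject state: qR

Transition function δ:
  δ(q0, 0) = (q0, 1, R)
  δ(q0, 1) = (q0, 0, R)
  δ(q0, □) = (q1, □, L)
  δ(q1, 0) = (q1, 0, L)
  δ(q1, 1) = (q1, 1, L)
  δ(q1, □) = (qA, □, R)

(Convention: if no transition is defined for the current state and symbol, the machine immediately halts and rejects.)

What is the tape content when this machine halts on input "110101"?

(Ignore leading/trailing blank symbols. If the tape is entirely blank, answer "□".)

Execution trace:
Initial: [q0]110101
Step 1: δ(q0, 1) = (q0, 0, R) → 0[q0]10101
Step 2: δ(q0, 1) = (q0, 0, R) → 00[q0]0101
Step 3: δ(q0, 0) = (q0, 1, R) → 001[q0]101
Step 4: δ(q0, 1) = (q0, 0, R) → 0010[q0]01
Step 5: δ(q0, 0) = (q0, 1, R) → 00101[q0]1
Step 6: δ(q0, 1) = (q0, 0, R) → 001010[q0]□
Step 7: δ(q0, □) = (q1, □, L) → 00101[q1]0□
Step 8: δ(q1, 0) = (q1, 0, L) → 0010[q1]10□
Step 9: δ(q1, 1) = (q1, 1, L) → 001[q1]010□
Step 10: δ(q1, 0) = (q1, 0, L) → 00[q1]1010□
Step 11: δ(q1, 1) = (q1, 1, L) → 0[q1]01010□
Step 12: δ(q1, 0) = (q1, 0, L) → [q1]001010□
Step 13: δ(q1, 0) = (q1, 0, L) → [q1]□001010□
Step 14: δ(q1, □) = (qA, □, R) → □[qA]001010□

The machine reaches the accept state qA and halts.

Final tape (ignoring leading/trailing blanks): 001010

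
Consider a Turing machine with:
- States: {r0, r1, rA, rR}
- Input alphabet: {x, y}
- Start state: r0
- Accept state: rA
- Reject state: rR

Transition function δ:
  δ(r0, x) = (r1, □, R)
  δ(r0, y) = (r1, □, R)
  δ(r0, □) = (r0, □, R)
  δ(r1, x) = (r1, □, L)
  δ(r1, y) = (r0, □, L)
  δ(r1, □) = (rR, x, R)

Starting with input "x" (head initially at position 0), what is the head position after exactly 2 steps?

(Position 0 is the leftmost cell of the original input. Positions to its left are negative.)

Execution trace (head position shown):
Step 0: [r0]x  (head at position 0)
Step 1: move right → □[r1]□  (head at position 1)
Step 2: move right → □x[rR]□  (head at position 2)

After 2 steps, the head is at position 2.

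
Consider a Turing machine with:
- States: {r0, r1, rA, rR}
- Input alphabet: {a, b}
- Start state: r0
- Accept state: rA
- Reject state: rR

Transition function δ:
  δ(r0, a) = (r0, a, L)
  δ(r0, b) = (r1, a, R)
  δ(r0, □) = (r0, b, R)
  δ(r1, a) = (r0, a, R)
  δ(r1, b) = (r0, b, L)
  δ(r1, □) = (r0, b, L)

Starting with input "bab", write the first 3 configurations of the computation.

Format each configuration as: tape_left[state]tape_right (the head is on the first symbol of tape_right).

Transitions applied:
Step 1: δ(r0, b) = (r1, a, R)
Step 2: δ(r1, a) = (r0, a, R)

The first 3 configurations are:
[r0]bab ⊢ a[r1]ab ⊢ aa[r0]b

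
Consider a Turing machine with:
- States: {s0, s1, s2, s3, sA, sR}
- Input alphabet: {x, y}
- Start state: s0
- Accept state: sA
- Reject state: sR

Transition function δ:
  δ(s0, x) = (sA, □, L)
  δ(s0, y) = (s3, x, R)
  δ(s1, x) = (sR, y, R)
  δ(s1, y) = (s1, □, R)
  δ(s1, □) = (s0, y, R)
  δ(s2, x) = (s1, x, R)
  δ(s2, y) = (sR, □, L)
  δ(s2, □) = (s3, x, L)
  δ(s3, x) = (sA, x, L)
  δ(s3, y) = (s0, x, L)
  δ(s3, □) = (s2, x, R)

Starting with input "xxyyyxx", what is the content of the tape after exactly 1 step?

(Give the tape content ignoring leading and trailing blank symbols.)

Execution trace:
Initial: [s0]xxyyyxx
Step 1: δ(s0, x) = (sA, □, L) → [sA]□□xyyyxx

The machine reaches the accept state sA and halts.

After 1 step, the tape (ignoring leading/trailing blanks) is: xyyyxx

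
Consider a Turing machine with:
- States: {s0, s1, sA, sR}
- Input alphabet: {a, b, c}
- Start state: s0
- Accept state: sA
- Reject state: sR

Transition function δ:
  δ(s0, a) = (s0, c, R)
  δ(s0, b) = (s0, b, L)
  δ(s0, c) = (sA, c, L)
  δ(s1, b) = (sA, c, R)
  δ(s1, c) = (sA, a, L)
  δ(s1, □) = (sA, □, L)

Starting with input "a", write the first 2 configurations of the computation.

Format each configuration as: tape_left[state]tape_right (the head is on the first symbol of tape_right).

Transitions applied:
Step 1: δ(s0, a) = (s0, c, R)

The first 2 configurations are:
[s0]a ⊢ c[s0]□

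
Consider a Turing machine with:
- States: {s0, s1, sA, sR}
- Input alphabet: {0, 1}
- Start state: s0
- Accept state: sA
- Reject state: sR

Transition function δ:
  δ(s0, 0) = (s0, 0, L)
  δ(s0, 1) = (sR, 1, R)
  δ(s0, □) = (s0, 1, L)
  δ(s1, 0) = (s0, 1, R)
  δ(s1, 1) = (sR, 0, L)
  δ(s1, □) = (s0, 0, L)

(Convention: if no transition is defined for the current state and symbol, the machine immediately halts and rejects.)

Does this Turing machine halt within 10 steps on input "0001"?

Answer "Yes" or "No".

Execution trace:
Initial: [s0]0001
Step 1: δ(s0, 0) = (s0, 0, L) → [s0]□0001
Step 2: δ(s0, □) = (s0, 1, L) → [s0]□10001
Step 3: δ(s0, □) = (s0, 1, L) → [s0]□110001
Step 4: δ(s0, □) = (s0, 1, L) → [s0]□1110001
Step 5: δ(s0, □) = (s0, 1, L) → [s0]□11110001
Step 6: δ(s0, □) = (s0, 1, L) → [s0]□111110001
Step 7: δ(s0, □) = (s0, 1, L) → [s0]□1111110001
Step 8: δ(s0, □) = (s0, 1, L) → [s0]□11111110001
Step 9: δ(s0, □) = (s0, 1, L) → [s0]□111111110001
Step 10: δ(s0, □) = (s0, 1, L) → [s0]□1111111110001

The machine has not reached a halting state after 10 steps.
The machine did not halt within the 10-step bound.

Answer: No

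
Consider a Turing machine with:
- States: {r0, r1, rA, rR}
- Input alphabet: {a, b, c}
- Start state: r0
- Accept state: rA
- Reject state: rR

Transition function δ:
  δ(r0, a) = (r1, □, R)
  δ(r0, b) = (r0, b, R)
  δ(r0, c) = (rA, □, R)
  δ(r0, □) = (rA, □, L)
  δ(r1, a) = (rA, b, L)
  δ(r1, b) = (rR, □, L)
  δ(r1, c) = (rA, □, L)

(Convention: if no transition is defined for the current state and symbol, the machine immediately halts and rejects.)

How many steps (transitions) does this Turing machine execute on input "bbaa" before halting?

Execution trace:
Initial: [r0]bbaa
Step 1: δ(r0, b) = (r0, b, R) → b[r0]baa
Step 2: δ(r0, b) = (r0, b, R) → bb[r0]aa
Step 3: δ(r0, a) = (r1, □, R) → bb□[r1]a
Step 4: δ(r1, a) = (rA, b, L) → bb[rA]□b

The machine reaches the accept state rA and halts.

The machine executed 4 steps before halting.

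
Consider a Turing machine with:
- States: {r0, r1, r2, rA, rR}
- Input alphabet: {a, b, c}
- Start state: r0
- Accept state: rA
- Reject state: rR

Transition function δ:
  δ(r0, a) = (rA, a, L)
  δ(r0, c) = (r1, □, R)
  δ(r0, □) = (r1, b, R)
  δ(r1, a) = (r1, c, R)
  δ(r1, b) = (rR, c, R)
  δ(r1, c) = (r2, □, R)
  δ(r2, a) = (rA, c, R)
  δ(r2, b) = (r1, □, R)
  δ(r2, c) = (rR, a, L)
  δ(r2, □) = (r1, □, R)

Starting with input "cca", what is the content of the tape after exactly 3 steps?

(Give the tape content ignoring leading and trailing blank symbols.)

Execution trace:
Initial: [r0]cca
Step 1: δ(r0, c) = (r1, □, R) → □[r1]ca
Step 2: δ(r1, c) = (r2, □, R) → □□[r2]a
Step 3: δ(r2, a) = (rA, c, R) → □□c[rA]□

The machine reaches the accept state rA and halts.

After 3 steps, the tape (ignoring leading/trailing blanks) is: c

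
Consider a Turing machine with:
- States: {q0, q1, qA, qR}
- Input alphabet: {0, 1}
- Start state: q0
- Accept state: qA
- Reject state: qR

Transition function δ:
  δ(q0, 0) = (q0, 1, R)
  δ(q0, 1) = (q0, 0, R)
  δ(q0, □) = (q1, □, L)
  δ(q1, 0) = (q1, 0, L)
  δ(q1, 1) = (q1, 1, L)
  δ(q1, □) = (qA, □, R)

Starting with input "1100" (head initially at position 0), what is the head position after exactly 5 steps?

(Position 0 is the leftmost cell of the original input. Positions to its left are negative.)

Execution trace (head position shown):
Step 0: [q0]1100  (head at position 0)
Step 1: move right → 0[q0]100  (head at position 1)
Step 2: move right → 00[q0]00  (head at position 2)
Step 3: move right → 001[q0]0  (head at position 3)
Step 4: move right → 0011[q0]□  (head at position 4)
Step 5: move left → 001[q1]1□  (head at position 3)

After 5 steps, the head is at position 3.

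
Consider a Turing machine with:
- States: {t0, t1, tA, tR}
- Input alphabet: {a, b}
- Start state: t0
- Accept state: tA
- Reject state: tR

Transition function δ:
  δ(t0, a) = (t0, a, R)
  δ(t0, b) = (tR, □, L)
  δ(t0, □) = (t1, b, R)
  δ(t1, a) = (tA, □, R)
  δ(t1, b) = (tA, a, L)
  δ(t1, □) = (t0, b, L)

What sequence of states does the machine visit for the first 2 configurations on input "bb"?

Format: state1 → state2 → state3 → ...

Execution trace:
Initial: [t0]bb
Step 1: δ(t0, b) = (tR, □, L) → [tR]□□b

The machine reaches the reject state tR and halts.

State sequence: t0 → tR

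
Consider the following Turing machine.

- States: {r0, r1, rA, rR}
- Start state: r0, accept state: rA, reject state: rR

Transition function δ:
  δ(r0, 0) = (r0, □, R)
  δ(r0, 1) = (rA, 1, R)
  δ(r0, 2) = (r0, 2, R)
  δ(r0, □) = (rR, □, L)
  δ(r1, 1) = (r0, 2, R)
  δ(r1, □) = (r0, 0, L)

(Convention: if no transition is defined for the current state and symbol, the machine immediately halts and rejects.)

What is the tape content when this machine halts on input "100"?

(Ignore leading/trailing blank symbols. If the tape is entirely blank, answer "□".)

Execution trace:
Initial: [r0]100
Step 1: δ(r0, 1) = (rA, 1, R) → 1[rA]00

The machine reaches the accept state rA and halts.

Final tape (ignoring leading/trailing blanks): 100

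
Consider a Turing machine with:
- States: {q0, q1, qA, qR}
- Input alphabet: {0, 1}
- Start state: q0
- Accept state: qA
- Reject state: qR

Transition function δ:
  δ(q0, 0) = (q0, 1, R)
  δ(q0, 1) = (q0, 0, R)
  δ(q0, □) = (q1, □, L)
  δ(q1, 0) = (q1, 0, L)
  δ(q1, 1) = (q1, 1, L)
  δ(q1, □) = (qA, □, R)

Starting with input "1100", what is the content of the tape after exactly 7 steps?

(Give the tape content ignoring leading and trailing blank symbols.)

Execution trace:
Initial: [q0]1100
Step 1: δ(q0, 1) = (q0, 0, R) → 0[q0]100
Step 2: δ(q0, 1) = (q0, 0, R) → 00[q0]00
Step 3: δ(q0, 0) = (q0, 1, R) → 001[q0]0
Step 4: δ(q0, 0) = (q0, 1, R) → 0011[q0]□
Step 5: δ(q0, □) = (q1, □, L) → 001[q1]1□
Step 6: δ(q1, 1) = (q1, 1, L) → 00[q1]11□
Step 7: δ(q1, 1) = (q1, 1, L) → 0[q1]011□

After 7 steps, the tape (ignoring leading/trailing blanks) is: 0011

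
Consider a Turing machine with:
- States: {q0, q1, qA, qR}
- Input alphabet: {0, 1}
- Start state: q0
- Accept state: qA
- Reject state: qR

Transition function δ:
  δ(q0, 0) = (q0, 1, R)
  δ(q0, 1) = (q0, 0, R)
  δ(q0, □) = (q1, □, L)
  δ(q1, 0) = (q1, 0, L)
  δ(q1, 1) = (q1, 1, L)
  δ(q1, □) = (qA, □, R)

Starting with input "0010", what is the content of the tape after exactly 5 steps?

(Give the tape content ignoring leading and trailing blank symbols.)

Execution trace:
Initial: [q0]0010
Step 1: δ(q0, 0) = (q0, 1, R) → 1[q0]010
Step 2: δ(q0, 0) = (q0, 1, R) → 11[q0]10
Step 3: δ(q0, 1) = (q0, 0, R) → 110[q0]0
Step 4: δ(q0, 0) = (q0, 1, R) → 1101[q0]□
Step 5: δ(q0, □) = (q1, □, L) → 110[q1]1□

After 5 steps, the tape (ignoring leading/trailing blanks) is: 1101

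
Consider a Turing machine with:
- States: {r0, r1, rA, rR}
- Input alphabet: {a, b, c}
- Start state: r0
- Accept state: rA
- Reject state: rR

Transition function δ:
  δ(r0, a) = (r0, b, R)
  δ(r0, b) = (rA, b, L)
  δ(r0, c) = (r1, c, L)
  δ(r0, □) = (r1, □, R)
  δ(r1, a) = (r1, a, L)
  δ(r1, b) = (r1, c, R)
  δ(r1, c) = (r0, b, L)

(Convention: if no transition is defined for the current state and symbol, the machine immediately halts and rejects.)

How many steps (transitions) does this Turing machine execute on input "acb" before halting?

Execution trace:
Initial: [r0]acb
Step 1: δ(r0, a) = (r0, b, R) → b[r0]cb
Step 2: δ(r0, c) = (r1, c, L) → [r1]bcb
Step 3: δ(r1, b) = (r1, c, R) → c[r1]cb
Step 4: δ(r1, c) = (r0, b, L) → [r0]cbb
Step 5: δ(r0, c) = (r1, c, L) → [r1]□cbb

No transition is defined for δ(r1, □). By convention the machine halts and rejects.

The machine executed 5 steps before halting.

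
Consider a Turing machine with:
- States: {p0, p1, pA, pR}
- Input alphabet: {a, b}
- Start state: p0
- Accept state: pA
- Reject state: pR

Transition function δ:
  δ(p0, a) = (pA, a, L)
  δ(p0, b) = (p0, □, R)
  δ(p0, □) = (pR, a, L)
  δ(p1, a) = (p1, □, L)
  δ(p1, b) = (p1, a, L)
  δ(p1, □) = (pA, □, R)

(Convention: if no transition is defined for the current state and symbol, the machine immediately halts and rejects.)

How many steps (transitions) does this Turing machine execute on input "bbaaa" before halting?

Execution trace:
Initial: [p0]bbaaa
Step 1: δ(p0, b) = (p0, □, R) → □[p0]baaa
Step 2: δ(p0, b) = (p0, □, R) → □□[p0]aaa
Step 3: δ(p0, a) = (pA, a, L) → □[pA]□aaa

The machine reaches the accept state pA and halts.

The machine executed 3 steps before halting.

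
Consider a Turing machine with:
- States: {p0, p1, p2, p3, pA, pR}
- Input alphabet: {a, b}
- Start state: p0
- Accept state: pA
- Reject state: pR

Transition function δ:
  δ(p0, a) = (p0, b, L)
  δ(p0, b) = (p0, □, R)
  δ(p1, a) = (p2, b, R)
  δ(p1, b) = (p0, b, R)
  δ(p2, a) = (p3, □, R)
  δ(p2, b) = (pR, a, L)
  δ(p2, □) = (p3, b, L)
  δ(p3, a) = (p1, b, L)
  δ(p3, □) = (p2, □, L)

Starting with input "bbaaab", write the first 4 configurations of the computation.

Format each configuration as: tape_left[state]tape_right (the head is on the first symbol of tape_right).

Transitions applied:
Step 1: δ(p0, b) = (p0, □, R)
Step 2: δ(p0, b) = (p0, □, R)
Step 3: δ(p0, a) = (p0, b, L)

The first 4 configurations are:
[p0]bbaaab ⊢ □[p0]baaab ⊢ □□[p0]aaab ⊢ □[p0]□baab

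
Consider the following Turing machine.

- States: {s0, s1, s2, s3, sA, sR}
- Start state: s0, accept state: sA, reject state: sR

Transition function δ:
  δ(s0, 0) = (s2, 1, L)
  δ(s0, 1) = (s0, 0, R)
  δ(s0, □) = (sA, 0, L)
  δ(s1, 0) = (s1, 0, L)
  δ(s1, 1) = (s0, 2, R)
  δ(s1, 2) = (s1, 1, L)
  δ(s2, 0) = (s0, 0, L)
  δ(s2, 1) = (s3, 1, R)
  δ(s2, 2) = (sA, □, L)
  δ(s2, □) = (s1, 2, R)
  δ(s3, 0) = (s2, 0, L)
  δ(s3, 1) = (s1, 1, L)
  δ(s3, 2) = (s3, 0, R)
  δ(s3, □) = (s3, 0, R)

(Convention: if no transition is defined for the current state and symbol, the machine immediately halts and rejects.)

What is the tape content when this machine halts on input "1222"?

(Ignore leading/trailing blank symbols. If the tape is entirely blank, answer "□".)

Execution trace:
Initial: [s0]1222
Step 1: δ(s0, 1) = (s0, 0, R) → 0[s0]222

No transition is defined for δ(s0, 2). By convention the machine halts and rejects.

Final tape (ignoring leading/trailing blanks): 0222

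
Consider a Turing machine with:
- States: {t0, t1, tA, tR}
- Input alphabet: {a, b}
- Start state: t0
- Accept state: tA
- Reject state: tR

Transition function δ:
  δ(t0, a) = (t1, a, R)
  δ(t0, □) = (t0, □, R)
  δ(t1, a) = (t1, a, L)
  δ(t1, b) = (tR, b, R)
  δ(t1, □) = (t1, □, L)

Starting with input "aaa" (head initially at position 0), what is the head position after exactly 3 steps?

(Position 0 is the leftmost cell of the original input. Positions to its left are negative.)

Execution trace (head position shown):
Step 0: [t0]aaa  (head at position 0)
Step 1: move right → a[t1]aa  (head at position 1)
Step 2: move left → [t1]aaa  (head at position 0)
Step 3: move left → [t1]□aaa  (head at position -1)

After 3 steps, the head is at position -1.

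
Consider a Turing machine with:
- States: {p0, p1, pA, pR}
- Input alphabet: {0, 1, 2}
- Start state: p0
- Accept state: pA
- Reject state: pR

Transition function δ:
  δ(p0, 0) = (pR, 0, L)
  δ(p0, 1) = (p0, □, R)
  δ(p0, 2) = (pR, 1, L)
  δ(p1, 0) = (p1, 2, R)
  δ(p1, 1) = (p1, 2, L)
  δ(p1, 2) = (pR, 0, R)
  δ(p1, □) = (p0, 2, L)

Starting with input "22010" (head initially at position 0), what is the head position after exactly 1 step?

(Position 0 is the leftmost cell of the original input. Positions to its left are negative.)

Execution trace (head position shown):
Step 0: [p0]22010  (head at position 0)
Step 1: move left → [pR]□12010  (head at position -1)

After 1 step, the head is at position -1.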